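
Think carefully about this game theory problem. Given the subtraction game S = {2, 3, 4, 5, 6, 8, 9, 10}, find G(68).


The subtraction set is S = {2, 3, 4, 5, 6, 8, 9, 10}.
G(k) = mex{ G(k - s) : s in S, s <= k }. We compute iteratively: G(0) = 0.
G(1) = mex({}) = 0
G(2) = mex({0}) = 1
G(3) = mex({0}) = 1
G(4) = mex({0, 1}) = 2
G(5) = mex({0, 1}) = 2
G(6) = mex({0, 1, 2}) = 3
G(7) = mex({0, 1, 2}) = 3
G(8) = mex({0, 1, 2, 3}) = 4
G(9) = mex({0, 1, 2, 3}) = 4
G(10) = mex({0, 1, 2, 3, 4}) = 5
G(11) = mex({0, 1, 2, 3, 4}) = 5
G(12) = mex({1, 2, 3, 4, 5}) = 0
G(13) = mex({1, 2, 3, 4, 5}) = 0
G(14) = mex({0, 2, 3, 4, 5}) = 1
G(15) = mex({0, 2, 3, 4, 5}) = 1
G(16) = mex({0, 1, 3, 4, 5}) = 2
G(17) = mex({0, 1, 3, 4, 5}) = 2
G(18) = mex({0, 1, 2, 4, 5}) = 3
G(19) = mex({0, 1, 2, 4, 5}) = 3
G(20) = mex({0, 1, 2, 3, 5}) = 4
G(21) = mex({0, 1, 2, 3, 5}) = 4
Observe that G(12)..G(21) = 0, 0, 1, 1, 2, 2, 3, 3, 4, 4 repeats G(0)..G(9) = 0, 0, 1, 1, 2, 2, 3, 3, 4, 4.
For k >= max(S) = 10, G(k) is determined by the previous 10 values G(k-10)..G(k-1); a window of 10 consecutive values has recurred shifted by 12, so by induction G(k + 12) = G(k) for all k >= 0: the sequence is periodic from the start with period 12.
One period: G(0..11) = 0, 0, 1, 1, 2, 2, 3, 3, 4, 4, 5, 5.
68 mod 12 = 8, so G(68) = G(8) = 4.

4


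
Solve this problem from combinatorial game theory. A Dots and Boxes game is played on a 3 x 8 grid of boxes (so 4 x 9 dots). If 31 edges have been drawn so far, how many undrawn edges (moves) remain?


Grid: 3 x 8 boxes, i.e. 4 rows and 9 columns of dots.
Horizontal edges: (rows + 1) * cols = 4 * 8 = 32
Vertical edges: rows * (cols + 1) = 3 * 9 = 27
Total edges: 32 + 27 = 59
Edges drawn: 31
Remaining: 59 - 31 = 28

28


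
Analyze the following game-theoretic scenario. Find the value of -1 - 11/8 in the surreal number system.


x = -1, y = 11/8
Converting to common denominator: 8
x = -8/8, y = 11/8
x - y = -1 - 11/8 = -19/8

-19/8


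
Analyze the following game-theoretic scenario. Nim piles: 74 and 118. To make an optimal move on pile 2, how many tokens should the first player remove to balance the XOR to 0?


Piles: 74 and 118
Current XOR: 74 XOR 118 = 60 (non-zero, so this is an N-position).
To make the XOR zero, we need to find a move that balances the piles.
For pile 2 (size 118): target = 118 XOR 60 = 74
We reduce pile 2 from 118 to 74.
Tokens removed: 118 - 74 = 44
Verification: 74 XOR 74 = 0

44


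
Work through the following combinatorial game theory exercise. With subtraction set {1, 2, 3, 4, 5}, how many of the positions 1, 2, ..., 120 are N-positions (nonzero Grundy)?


Subtraction set S = {1, 2, 3, 4, 5}, so G(n) = n mod 6.
G(n) = 0 when n is a multiple of 6.
Multiples of 6 in [1, 120]: 20
N-positions (nonzero Grundy) = 120 - 20 = 100

100


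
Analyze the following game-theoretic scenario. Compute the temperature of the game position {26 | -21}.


The game is {26 | -21}, a switch {a | b} with numbers a > b.
Cooling {a | b} by t gives {a - t | b + t}, which stops being hot when a - t = b + t, i.e. at t = (a - b)/2. So the temperature of a switch is (a - b)/2.
Temperature = (Left option - Right option) / 2
= (26 - (-21)) / 2
= 47 / 2
= 47/2

47/2


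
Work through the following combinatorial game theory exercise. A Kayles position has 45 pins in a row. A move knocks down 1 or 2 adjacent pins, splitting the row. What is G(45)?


Kayles: a move removes 1 or 2 adjacent pins from a contiguous row.
Removing pins from a row of k leaves two independent rows (a, b) with a + b = k - 1 (one pin) or a + b = k - 2 (two pins); an end removal gives a = 0.
By Sprague-Grundy, G(k) = mex{ G(a) XOR G(b) } over all these splits. G(0) = 0.
G(1): splits (0,0):0^0=0 -> mex({0}) = 1
G(2): splits (0,1):0^1=1 (0,0):0^0=0 -> mex({0, 1}) = 2
G(3): splits (0,2):0^2=2 (1,1):1^1=0 (0,1):0^1=1 -> mex({0, 1, 2}) = 3
G(4): splits (0,3):0^3=3 (1,2):1^2=3 (0,2):0^2=2 (1,1):1^1=0 -> mex({0, 2, 3}) = 1
G(5): splits (0,4):0^1=1 (1,3):1^3=2 (2,2):2^2=0 (0,3):0^3=3 (1,2):1^2=3 -> mex({0, 1, 2, 3}) = 4
G(6) = mex({0, 1, 2, 4}) = 3
G(7) = mex({0, 1, 3, 4, 5}) = 2
G(8) = mex({0, 2, 3, 5, 6}) = 1
G(9) = mex({0, 1, 2, 3, 6, 7}) = 4
G(10) = mex({0, 1, 3, 4, 5, 7}) = 2
G(11) = mex({0, 1, 2, 3, 4, 5}) = 6
G(12) = mex({0, 1, 2, 3, 5, 6, 7}) = 4
G(13) = mex({0, 2, 3, 4, 6, 7}) = 1
G(14) = mex({0, 1, 4, 5, 6, 7}) = 2
G(15) = mex({0, 1, 2, 3, 4, 5, 6}) = 7
G(16) = mex({0, 2, 3, 5, 6, 7}) = 1
G(17) = mex({0, 1, 2, 3, 5, 6, 7}) = 4
G(18) = mex({0, 1, 2, 4, 5, 6}) = 3
G(19) = mex({0, 1, 3, 4, 5, 7}) = 2
G(20) = mex({0, 2, 3, 4, 5, 6, 7}) = 1
G(21) = mex({0, 1, 2, 3, 5, 6, 7}) = 4
G(22) = mex({0, 1, 2, 3, 4, 5, 7}) = 6
G(23) = mex({0, 1, 2, 3, 4, 5, 6}) = 7
G(24) = mex({0, 1, 2, 3, 5, 6, 7}) = 4
G(25) = mex({0, 2, 3, 4, 6, 7}) = 1
G(26) = mex({0, 1, 3, 4, 5, 6, 7}) = 2
G(27) = mex({0, 1, 2, 3, 4, 5, 6, 7}) = 8
G(28) = mex({0, 1, 2, 3, 4, 6, 7, 8}) = 5
G(29) = mex({0, 1, 2, 3, 5, 6, 7, 8, 9}) = 4
G(30) = mex({0, 1, 2, 3, 4, 5, 6, 9, 10}) = 7
G(31) = mex({0, 1, 3, 4, 5, 7, 10, 11}) = 2
G(32) = mex({0, 2, 3, 4, 5, 6, 7, 9, 11}) = 1
G(33) = mex({0, 1, 2, 3, 4, 5, 6, 7, 9, 12}) = 8
G(34) = mex({0, 1, 2, 3, 4, 5, 7, 8, 11, 12}) = 6
G(35) = mex({0, 1, 2, 3, 4, 5, 6, 8, 9, 10, 11}) = 7
G(36) = mex({0, 1, 2, 3, 5, 6, 7, 9, 10}) = 4
G(37) = mex({0, 2, 3, 4, 6, 7, 9, 10, 11, 12}) = 1
G(38) = mex({0, 1, 3, 4, 5, 6, 7, 9, 10, 11, 12}) = 2
G(39) = mex({0, 1, 2, 4, 5, 6, 7, 9, 10, 12, 14}) = 3
G(40) = mex({0, 2, 3, 4, 6, 7, 11, 12, 14}) = 1
G(41) = mex({0, 1, 2, 3, 5, 6, 7, 9, 10, 11, 12}) = 4
G(42) = mex({0, 1, 2, 3, 4, 5, 6, 9, 10}) = 7
G(43) = mex({0, 1, 3, 4, 5, 7, 9, 10, 12, 15}) = 2
G(44) = mex({0, 2, 3, 4, 5, 6, 7, 9, 10, 12, 15}) = 1
G(45) = mex({0, 1, 2, 3, 4, 5, 6, 7, 9, 10, 12, 14}) = 8
Therefore G(45) = 8.

8


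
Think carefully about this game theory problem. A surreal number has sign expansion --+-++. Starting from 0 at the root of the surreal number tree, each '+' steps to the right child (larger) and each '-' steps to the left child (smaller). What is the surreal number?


Sign expansion: --+-++
Rule: track bounds (lo, hi), initially (-inf, +inf). On '+', the current value becomes lo and we move to the simplest number in (value, hi): value + 1 if hi = +inf, otherwise the midpoint (value + hi)/2. On '-', the current value becomes hi and we move to value - 1 if lo = -inf, otherwise the midpoint (lo + value)/2.
Start at 0.
Step 1: sign = -, move left. Bounds: (-inf, 0). Value = -1
Step 2: sign = -, move left. Bounds: (-inf, -1). Value = -2
Step 3: sign = +, move right. Bounds: (-2, -1). Value = -3/2
Step 4: sign = -, move left. Bounds: (-2, -3/2). Value = -7/4
Step 5: sign = +, move right. Bounds: (-7/4, -3/2). Value = -13/8
Step 6: sign = +, move right. Bounds: (-13/8, -3/2). Value = -25/16
The surreal number with sign expansion --+-++ is -25/16.

-25/16


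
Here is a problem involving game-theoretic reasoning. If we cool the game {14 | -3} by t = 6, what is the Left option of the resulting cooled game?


Original game: {14 | -3} (a switch {a | b} with a > b).
Cooling by t (for t below the temperature (a - b)/2 = 17/2) taxes each move by t: {a | b} cooled by t is {a - t | b + t}.
Cooling amount: t = 6
Cooled Left option: 14 - 6 = 8
Cooled Right option: -3 + 6 = 3
Cooled game: {8 | 3}
Left option = 8

8


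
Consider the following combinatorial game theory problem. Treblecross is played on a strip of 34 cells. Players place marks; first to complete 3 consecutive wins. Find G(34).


Treblecross: place X on empty cells; 3-in-a-row wins.
Playing within two cells of an existing X lets the opponent win at once, so sensible play treats the cells i-2..i+2 around each X as dead. The player left with no safe cell loses, so this is a normal-play take-away game on strips of safe cells.
Placing X at cell i (0-indexed) of a strip of k safe cells leaves independent strips of sizes max(0, i-2) and max(0, k-i-3). Hence G(k) = mex{ G(max(0,i-2)) XOR G(max(0,k-i-3)) : 0 <= i < k }, with G(0) = 0.
G(1): splits (0,0):0^0=0 -> mex({0}) = 1
G(2): splits (0,0):0^0=0 -> mex({0}) = 1
G(3): splits (0,0):0^0=0 -> mex({0}) = 1
G(4): splits (0,1):0^1=1 (0,0):0^0=0 -> mex({0, 1}) = 2
G(5): splits (0,2):0^1=1 (0,1):0^1=1 (0,0):0^0=0 -> mex({0, 1}) = 2
G(6) = mex({1}) = 0
G(7) = mex({0, 1, 2}) = 3
G(8) = mex({0, 1, 2}) = 3
G(9) = mex({0, 2}) = 1
G(10) = mex({0, 2, 3}) = 1
G(11) = mex({0, 3}) = 1
G(12) = mex({1, 3}) = 0
G(13) = mex({0, 1, 2, 3}) = 4
G(14) = mex({0, 1, 2}) = 3
G(15) = mex({0, 1, 2}) = 3
G(16) = mex({0, 1, 2, 4}) = 3
G(17) = mex({0, 1, 3, 4}) = 2
G(18) = mex({0, 1, 3, 4}) = 2
G(19) = mex({0, 1, 3, 5}) = 2
G(20) = mex({0, 1, 2, 3, 5}) = 4
G(21) = mex({0, 1, 2, 3, 5}) = 4
G(22) = mex({1, 2, 6}) = 0
G(23) = mex({0, 1, 2, 3, 4, 6}) = 5
G(24) = mex({0, 1, 2, 3, 4}) = 5
G(25) = mex({0, 1, 3, 4, 7}) = 2
G(26) = mex({0, 1, 3, 4, 5, 7}) = 2
G(27) = mex({0, 1, 3, 5}) = 2
G(28) = mex({0, 1, 2, 5}) = 3
G(29) = mex({0, 1, 2, 4, 5, 6}) = 3
G(30) = mex({1, 2, 4, 6}) = 0
G(31) = mex({0, 1, 2, 3, 4, 6}) = 5
G(32) = mex({1, 2, 3, 4, 7}) = 0
G(33) = mex({0, 3, 7}) = 1
G(34) = mex({0, 2, 3, 5, 7}) = 1
Therefore G(34) = 1.

1


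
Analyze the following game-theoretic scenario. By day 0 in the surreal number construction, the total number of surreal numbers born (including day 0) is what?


Day 0: {|} = 0 is born. Count = 1.
Day n: the number of surreal numbers born by day n is 2^(n+1) - 1.
By day 0: 2^1 - 1 = 1
By day 0: 1 surreal numbers.

1


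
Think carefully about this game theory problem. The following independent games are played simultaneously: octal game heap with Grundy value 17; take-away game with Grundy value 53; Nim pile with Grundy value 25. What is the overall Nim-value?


By the Sprague-Grundy theorem, the Grundy value of a sum of games is the XOR of individual Grundy values.
octal game heap: Grundy value = 17. Running XOR: 0 XOR 17 = 17
take-away game: Grundy value = 53. Running XOR: 17 XOR 53 = 36
Nim pile: Grundy value = 25. Running XOR: 36 XOR 25 = 61
The combined Grundy value is 61.

61


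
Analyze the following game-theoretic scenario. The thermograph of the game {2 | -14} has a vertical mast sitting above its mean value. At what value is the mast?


Game = {2 | -14}, a switch {a | b} with numbers a > b.
Its thermograph has left wall a - t and right wall b + t, which meet at t = (a - b)/2, where both equal (a + b)/2. So the mast (mean value) is at (a + b)/2.
Mean = (2 + (-14))/2 = -12/2 = -6

-6


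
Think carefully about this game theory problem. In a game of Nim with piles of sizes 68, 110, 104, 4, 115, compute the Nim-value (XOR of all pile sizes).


We need the XOR (exclusive or) of all pile sizes.
After XOR-ing pile 1 (size 68): 0 XOR 68 = 68
After XOR-ing pile 2 (size 110): 68 XOR 110 = 42
After XOR-ing pile 3 (size 104): 42 XOR 104 = 66
After XOR-ing pile 4 (size 4): 66 XOR 4 = 70
After XOR-ing pile 5 (size 115): 70 XOR 115 = 53
The Nim-value of this position is 53.

53


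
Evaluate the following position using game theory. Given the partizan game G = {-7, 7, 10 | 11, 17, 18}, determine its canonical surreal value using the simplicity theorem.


Left options: {-7, 7, 10}, max = 10
Right options: {11, 17, 18}, min = 11
All options are numbers and max(Left) < min(Right), so by the simplicity theorem the value is the simplest (earliest-born) number strictly between 10 and 11.
No integer lies strictly between 10 and 11, so the value is the dyadic rational m/2^k in the interval with the smallest k (then m odd); search k = 1, 2, ...:
Denominator 2: 21/2 lies strictly between 10 and 11 -- found.
The simplest number in the interval is 21/2.
Game value = 21/2

21/2


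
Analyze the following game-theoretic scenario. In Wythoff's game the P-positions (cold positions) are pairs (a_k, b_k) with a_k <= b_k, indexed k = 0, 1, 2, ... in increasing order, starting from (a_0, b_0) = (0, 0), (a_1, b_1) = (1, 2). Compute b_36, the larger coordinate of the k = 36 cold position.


By Wythoff's theorem, a_k = floor(k * phi) and b_k = floor(k * phi^2) = a_k + k, where phi = (1 + sqrt(5))/2 is the golden ratio.
phi = (1 + sqrt(5))/2 = 1.618034
phi^2 = phi + 1 = 2.618034
k = 36
k * phi^2 = 36 * 2.618034 = 94.249224
b_36 = floor(k * phi^2) = 94 (check: a_36 + k = 58 + 36 = 94)

94


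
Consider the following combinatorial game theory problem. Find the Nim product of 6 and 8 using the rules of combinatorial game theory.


Nim multiplication is bilinear over XOR: (u XOR v) * w = (u*w) XOR (v*w).
So we split each operand into its bit components and XOR the pairwise Nim products.
6 = 2 + 4 (as XOR of powers of 2).
8 = 8 (as XOR of powers of 2).
Using the standard Nim-product table on single bits:
  2*2 = 3,   2*4 = 8,   2*8 = 12,
  4*4 = 6,   4*8 = 11,  8*8 = 13,
and  1*x = x (identity), k*l = l*k (commutative).
Pairwise Nim products:
  2 * 8 = 12
  4 * 8 = 11
XOR them: 12 XOR 11 = 7.
Result: 6 * 8 = 7 (in Nim).

7


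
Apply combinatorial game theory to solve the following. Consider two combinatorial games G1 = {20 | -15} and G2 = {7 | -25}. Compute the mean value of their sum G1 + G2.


G1 = {20 | -15}, G2 = {7 | -25}
Each is a switch {a | b} with numbers a > b; its mean value is (a + b)/2, and mean value is additive over game sums: m(G1 + G2) = m(G1) + m(G2).
Mean of G1 = (20 + (-15))/2 = 5/2 = 5/2
Mean of G2 = (7 + (-25))/2 = -18/2 = -9
Mean of G1 + G2 = 5/2 + -9 = -13/2

-13/2


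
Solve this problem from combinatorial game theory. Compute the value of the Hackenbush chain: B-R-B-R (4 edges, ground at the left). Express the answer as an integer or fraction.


Edges (from ground): B-R-B-R
By Berlekamp's sign-expansion rule, a Blue-Red Hackenbush stalk has the value of the surreal number whose sign sequence is the edge sequence with B -> + and R -> -.
Sign sequence: +-+-
Trace the sign expansion in the surreal number tree, starting from 0:
Edge 1: B (sign +) -> bounds (0, +inf), value = 1
Edge 2: R (sign -) -> bounds (0, 1), value = 1/2
Edge 3: B (sign +) -> bounds (1/2, 1), value = 3/4
Edge 4: R (sign -) -> bounds (1/2, 3/4), value = 5/8
Game value = 5/8

5/8


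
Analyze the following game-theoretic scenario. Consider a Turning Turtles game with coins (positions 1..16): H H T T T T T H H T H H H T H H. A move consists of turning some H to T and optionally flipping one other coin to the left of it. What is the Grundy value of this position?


Coins: H H T T T T T H H T H H H T H H
Key fact: a single head at position k behaves exactly like a Nim heap of size k (turning it to T and optionally flipping a coin at j < k corresponds to moving the heap from k to j, or to 0), and heads combine as a disjunctive sum (two heads at the same place would cancel, matching j XOR j = 0). So the Nim-value is the XOR of the 1-indexed positions of the heads.
Face-up positions (1-indexed): [1, 2, 8, 9, 11, 12, 13, 15, 16]
XOR 0 with 1: 0 XOR 1 = 1
XOR 1 with 2: 1 XOR 2 = 3
XOR 3 with 8: 3 XOR 8 = 11
XOR 11 with 9: 11 XOR 9 = 2
XOR 2 with 11: 2 XOR 11 = 9
XOR 9 with 12: 9 XOR 12 = 5
XOR 5 with 13: 5 XOR 13 = 8
XOR 8 with 15: 8 XOR 15 = 7
XOR 7 with 16: 7 XOR 16 = 23
Nim-value = 23

23


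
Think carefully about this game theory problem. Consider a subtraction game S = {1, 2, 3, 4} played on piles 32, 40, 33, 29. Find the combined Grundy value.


Subtraction set: {1, 2, 3, 4}
For this subtraction set, G(n) = n mod 5 (period = max + 1 = 5).
Pile 1 (size 32): G(32) = 32 mod 5 = 2
Pile 2 (size 40): G(40) = 40 mod 5 = 0
Pile 3 (size 33): G(33) = 33 mod 5 = 3
Pile 4 (size 29): G(29) = 29 mod 5 = 4
Total Grundy value = XOR of all: 2 XOR 0 XOR 3 XOR 4 = 5

5


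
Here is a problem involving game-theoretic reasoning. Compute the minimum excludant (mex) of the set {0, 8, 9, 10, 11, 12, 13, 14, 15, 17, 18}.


Set = {0, 8, 9, 10, 11, 12, 13, 14, 15, 17, 18}
0 is in the set.
1 is NOT in the set. This is the mex.
mex = 1

1


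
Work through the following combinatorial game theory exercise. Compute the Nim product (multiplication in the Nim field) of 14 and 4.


Nim multiplication is bilinear over XOR: (u XOR v) * w = (u*w) XOR (v*w).
So we split each operand into its bit components and XOR the pairwise Nim products.
14 = 2 + 4 + 8 (as XOR of powers of 2).
4 = 4 (as XOR of powers of 2).
Using the standard Nim-product table on single bits:
  2*2 = 3,   2*4 = 8,   2*8 = 12,
  4*4 = 6,   4*8 = 11,  8*8 = 13,
and  1*x = x (identity), k*l = l*k (commutative).
Pairwise Nim products:
  2 * 4 = 8
  4 * 4 = 6
  8 * 4 = 11
XOR them: 8 XOR 6 XOR 11 = 5.
Result: 14 * 4 = 5 (in Nim).

5


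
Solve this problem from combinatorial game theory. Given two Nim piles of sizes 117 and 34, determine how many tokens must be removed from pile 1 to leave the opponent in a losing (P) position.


Piles: 117 and 34
Current XOR: 117 XOR 34 = 87 (non-zero, so this is an N-position).
To make the XOR zero, we need to find a move that balances the piles.
For pile 1 (size 117): target = 117 XOR 87 = 34
We reduce pile 1 from 117 to 34.
Tokens removed: 117 - 34 = 83
Verification: 34 XOR 34 = 0

83


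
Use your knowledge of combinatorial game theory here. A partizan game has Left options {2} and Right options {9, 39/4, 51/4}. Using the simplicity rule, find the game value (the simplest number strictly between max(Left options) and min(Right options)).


Left options: {2}, max = 2
Right options: {9, 39/4, 51/4}, min = 9
All options are numbers and max(Left) < min(Right), so by the simplicity theorem the value is the simplest (earliest-born) number strictly between 2 and 9.
Integers 3 through 8 all lie strictly between 2 and 9.
Among integers, the simplest (lowest birthday = smallest |n|; 0 is born on day 0, +-n on day n) is 3.
No non-integer in the interval can be simpler: if x is a non-integer in the interval, then floor(x) or ceil(x) also lies in the interval (the interval contains an integer), and both are proper prefixes of x's sign expansion, i.e. born earlier. So the game value is 3.
Game value = 3

3


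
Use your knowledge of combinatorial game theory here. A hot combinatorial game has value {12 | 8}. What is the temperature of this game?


The game is {12 | 8}, a switch {a | b} with numbers a > b.
Cooling {a | b} by t gives {a - t | b + t}, which stops being hot when a - t = b + t, i.e. at t = (a - b)/2. So the temperature of a switch is (a - b)/2.
Temperature = (Left option - Right option) / 2
= (12 - (8)) / 2
= 4 / 2
= 2

2


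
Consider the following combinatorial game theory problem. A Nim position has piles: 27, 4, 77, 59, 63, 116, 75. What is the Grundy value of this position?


We need the XOR (exclusive or) of all pile sizes.
After XOR-ing pile 1 (size 27): 0 XOR 27 = 27
After XOR-ing pile 2 (size 4): 27 XOR 4 = 31
After XOR-ing pile 3 (size 77): 31 XOR 77 = 82
After XOR-ing pile 4 (size 59): 82 XOR 59 = 105
After XOR-ing pile 5 (size 63): 105 XOR 63 = 86
After XOR-ing pile 6 (size 116): 86 XOR 116 = 34
After XOR-ing pile 7 (size 75): 34 XOR 75 = 105
The Nim-value of this position is 105.

105


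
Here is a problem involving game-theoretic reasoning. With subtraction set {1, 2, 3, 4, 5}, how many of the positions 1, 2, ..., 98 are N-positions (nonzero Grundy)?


Subtraction set S = {1, 2, 3, 4, 5}, so G(n) = n mod 6.
G(n) = 0 when n is a multiple of 6.
Multiples of 6 in [1, 98]: 16
N-positions (nonzero Grundy) = 98 - 16 = 82

82


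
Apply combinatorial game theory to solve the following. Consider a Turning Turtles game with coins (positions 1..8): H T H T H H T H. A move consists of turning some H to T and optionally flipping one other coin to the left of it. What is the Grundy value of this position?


Coins: H T H T H H T H
Key fact: a single head at position k behaves exactly like a Nim heap of size k (turning it to T and optionally flipping a coin at j < k corresponds to moving the heap from k to j, or to 0), and heads combine as a disjunctive sum (two heads at the same place would cancel, matching j XOR j = 0). So the Nim-value is the XOR of the 1-indexed positions of the heads.
Face-up positions (1-indexed): [1, 3, 5, 6, 8]
XOR 0 with 1: 0 XOR 1 = 1
XOR 1 with 3: 1 XOR 3 = 2
XOR 2 with 5: 2 XOR 5 = 7
XOR 7 with 6: 7 XOR 6 = 1
XOR 1 with 8: 1 XOR 8 = 9
Nim-value = 9

9


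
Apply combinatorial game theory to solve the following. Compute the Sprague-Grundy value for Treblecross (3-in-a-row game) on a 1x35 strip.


Treblecross: place X on empty cells; 3-in-a-row wins.
Playing within two cells of an existing X lets the opponent win at once, so sensible play treats the cells i-2..i+2 around each X as dead. The player left with no safe cell loses, so this is a normal-play take-away game on strips of safe cells.
Placing X at cell i (0-indexed) of a strip of k safe cells leaves independent strips of sizes max(0, i-2) and max(0, k-i-3). Hence G(k) = mex{ G(max(0,i-2)) XOR G(max(0,k-i-3)) : 0 <= i < k }, with G(0) = 0.
G(1): splits (0,0):0^0=0 -> mex({0}) = 1
G(2): splits (0,0):0^0=0 -> mex({0}) = 1
G(3): splits (0,0):0^0=0 -> mex({0}) = 1
G(4): splits (0,1):0^1=1 (0,0):0^0=0 -> mex({0, 1}) = 2
G(5): splits (0,2):0^1=1 (0,1):0^1=1 (0,0):0^0=0 -> mex({0, 1}) = 2
G(6) = mex({1}) = 0
G(7) = mex({0, 1, 2}) = 3
G(8) = mex({0, 1, 2}) = 3
G(9) = mex({0, 2}) = 1
G(10) = mex({0, 2, 3}) = 1
G(11) = mex({0, 3}) = 1
G(12) = mex({1, 3}) = 0
G(13) = mex({0, 1, 2, 3}) = 4
G(14) = mex({0, 1, 2}) = 3
G(15) = mex({0, 1, 2}) = 3
G(16) = mex({0, 1, 2, 4}) = 3
G(17) = mex({0, 1, 3, 4}) = 2
G(18) = mex({0, 1, 3, 4}) = 2
G(19) = mex({0, 1, 3, 5}) = 2
G(20) = mex({0, 1, 2, 3, 5}) = 4
G(21) = mex({0, 1, 2, 3, 5}) = 4
G(22) = mex({1, 2, 6}) = 0
G(23) = mex({0, 1, 2, 3, 4, 6}) = 5
G(24) = mex({0, 1, 2, 3, 4}) = 5
G(25) = mex({0, 1, 3, 4, 7}) = 2
G(26) = mex({0, 1, 3, 4, 5, 7}) = 2
G(27) = mex({0, 1, 3, 5}) = 2
G(28) = mex({0, 1, 2, 5}) = 3
G(29) = mex({0, 1, 2, 4, 5, 6}) = 3
G(30) = mex({1, 2, 4, 6}) = 0
G(31) = mex({0, 1, 2, 3, 4, 6}) = 5
G(32) = mex({1, 2, 3, 4, 7}) = 0
G(33) = mex({0, 3, 7}) = 1
G(34) = mex({0, 2, 3, 5, 7}) = 1
G(35) = mex({0, 2, 3, 5, 6}) = 1
Therefore G(35) = 1.

1


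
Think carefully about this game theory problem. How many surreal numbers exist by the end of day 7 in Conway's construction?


Day 0: {|} = 0 is born. Count = 1.
Day n: the number of surreal numbers born by day n is 2^(n+1) - 1.
By day 0: 2^1 - 1 = 1
By day 1: 2^2 - 1 = 3
By day 2: 2^3 - 1 = 7
By day 3: 2^4 - 1 = 15
By day 4: 2^5 - 1 = 31
By day 5: 2^6 - 1 = 63
By day 6: 2^7 - 1 = 127
By day 7: 2^8 - 1 = 255
By day 7: 255 surreal numbers.

255


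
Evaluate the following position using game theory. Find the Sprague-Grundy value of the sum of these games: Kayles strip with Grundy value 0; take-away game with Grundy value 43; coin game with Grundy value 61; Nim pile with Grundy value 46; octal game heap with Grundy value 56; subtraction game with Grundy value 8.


By the Sprague-Grundy theorem, the Grundy value of a sum of games is the XOR of individual Grundy values.
Kayles strip: Grundy value = 0. Running XOR: 0 XOR 0 = 0
take-away game: Grundy value = 43. Running XOR: 0 XOR 43 = 43
coin game: Grundy value = 61. Running XOR: 43 XOR 61 = 22
Nim pile: Grundy value = 46. Running XOR: 22 XOR 46 = 56
octal game heap: Grundy value = 56. Running XOR: 56 XOR 56 = 0
subtraction game: Grundy value = 8. Running XOR: 0 XOR 8 = 8
The combined Grundy value is 8.

8


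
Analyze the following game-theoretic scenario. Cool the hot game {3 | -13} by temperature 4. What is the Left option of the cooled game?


Original game: {3 | -13} (a switch {a | b} with a > b).
Cooling by t (for t below the temperature (a - b)/2 = 8) taxes each move by t: {a | b} cooled by t is {a - t | b + t}.
Cooling amount: t = 4
Cooled Left option: 3 - 4 = -1
Cooled Right option: -13 + 4 = -9
Cooled game: {-1 | -9}
Left option = -1

-1


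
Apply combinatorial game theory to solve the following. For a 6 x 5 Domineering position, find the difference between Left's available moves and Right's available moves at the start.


Board is 6 x 5 (rows x cols).
Left (vertical) placements: (rows-1) * cols = 5 * 5 = 25
Right (horizontal) placements: rows * (cols-1) = 6 * 4 = 24
Advantage = Left - Right = 25 - 24 = 1

1


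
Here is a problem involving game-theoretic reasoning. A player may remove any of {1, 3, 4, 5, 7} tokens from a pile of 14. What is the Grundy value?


The subtraction set is S = {1, 3, 4, 5, 7}.
G(k) = mex{ G(k - s) : s in S, s <= k }. We compute iteratively: G(0) = 0.
G(1) = mex({0}) = 1
G(2) = mex({1}) = 0
G(3) = mex({0}) = 1
G(4) = mex({0, 1}) = 2
G(5) = mex({0, 1, 2}) = 3
G(6) = mex({0, 1, 3}) = 2
G(7) = mex({0, 1, 2}) = 3
G(8) = mex({1, 2, 3}) = 0
G(9) = mex({0, 2, 3}) = 1
G(10) = mex({1, 2, 3}) = 0
G(11) = mex({0, 2, 3}) = 1
G(12) = mex({0, 1, 3}) = 2
G(13) = mex({0, 1, 2}) = 3
G(14) = mex({0, 1, 3}) = 2
Therefore G(14) = 2.

2


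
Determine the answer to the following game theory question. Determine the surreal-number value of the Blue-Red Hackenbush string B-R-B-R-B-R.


Edges (from ground): B-R-B-R-B-R
By Berlekamp's sign-expansion rule, a Blue-Red Hackenbush stalk has the value of the surreal number whose sign sequence is the edge sequence with B -> + and R -> -.
Sign sequence: +-+-+-
Trace the sign expansion in the surreal number tree, starting from 0:
Edge 1: B (sign +) -> bounds (0, +inf), value = 1
Edge 2: R (sign -) -> bounds (0, 1), value = 1/2
Edge 3: B (sign +) -> bounds (1/2, 1), value = 3/4
Edge 4: R (sign -) -> bounds (1/2, 3/4), value = 5/8
Edge 5: B (sign +) -> bounds (5/8, 3/4), value = 11/16
Edge 6: R (sign -) -> bounds (5/8, 11/16), value = 21/32
Game value = 21/32

21/32


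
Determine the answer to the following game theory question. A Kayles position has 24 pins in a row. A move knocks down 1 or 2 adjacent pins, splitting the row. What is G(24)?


Kayles: a move removes 1 or 2 adjacent pins from a contiguous row.
Removing pins from a row of k leaves two independent rows (a, b) with a + b = k - 1 (one pin) or a + b = k - 2 (two pins); an end removal gives a = 0.
By Sprague-Grundy, G(k) = mex{ G(a) XOR G(b) } over all these splits. G(0) = 0.
G(1): splits (0,0):0^0=0 -> mex({0}) = 1
G(2): splits (0,1):0^1=1 (0,0):0^0=0 -> mex({0, 1}) = 2
G(3): splits (0,2):0^2=2 (1,1):1^1=0 (0,1):0^1=1 -> mex({0, 1, 2}) = 3
G(4): splits (0,3):0^3=3 (1,2):1^2=3 (0,2):0^2=2 (1,1):1^1=0 -> mex({0, 2, 3}) = 1
G(5): splits (0,4):0^1=1 (1,3):1^3=2 (2,2):2^2=0 (0,3):0^3=3 (1,2):1^2=3 -> mex({0, 1, 2, 3}) = 4
G(6) = mex({0, 1, 2, 4}) = 3
G(7) = mex({0, 1, 3, 4, 5}) = 2
G(8) = mex({0, 2, 3, 5, 6}) = 1
G(9) = mex({0, 1, 2, 3, 6, 7}) = 4
G(10) = mex({0, 1, 3, 4, 5, 7}) = 2
G(11) = mex({0, 1, 2, 3, 4, 5}) = 6
G(12) = mex({0, 1, 2, 3, 5, 6, 7}) = 4
G(13) = mex({0, 2, 3, 4, 6, 7}) = 1
G(14) = mex({0, 1, 4, 5, 6, 7}) = 2
G(15) = mex({0, 1, 2, 3, 4, 5, 6}) = 7
G(16) = mex({0, 2, 3, 5, 6, 7}) = 1
G(17) = mex({0, 1, 2, 3, 5, 6, 7}) = 4
G(18) = mex({0, 1, 2, 4, 5, 6}) = 3
G(19) = mex({0, 1, 3, 4, 5, 7}) = 2
G(20) = mex({0, 2, 3, 4, 5, 6, 7}) = 1
G(21) = mex({0, 1, 2, 3, 5, 6, 7}) = 4
G(22) = mex({0, 1, 2, 3, 4, 5, 7}) = 6
G(23) = mex({0, 1, 2, 3, 4, 5, 6}) = 7
G(24) = mex({0, 1, 2, 3, 5, 6, 7}) = 4
Therefore G(24) = 4.

4


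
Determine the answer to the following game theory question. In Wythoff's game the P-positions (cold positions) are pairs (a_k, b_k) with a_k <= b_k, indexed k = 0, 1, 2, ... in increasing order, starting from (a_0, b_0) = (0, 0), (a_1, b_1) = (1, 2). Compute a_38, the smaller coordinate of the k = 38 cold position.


By Wythoff's theorem, a_k = floor(k * phi) and b_k = floor(k * phi^2) = a_k + k, where phi = (1 + sqrt(5))/2 is the golden ratio.
phi = (1 + sqrt(5))/2 = 1.618034
k = 38
k * phi = 38 * 1.618034 = 61.485292
a_38 = floor(k * phi) = 61

61


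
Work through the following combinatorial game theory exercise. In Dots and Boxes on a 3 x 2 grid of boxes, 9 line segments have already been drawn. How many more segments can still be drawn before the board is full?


Grid: 3 x 2 boxes, i.e. 4 rows and 3 columns of dots.
Horizontal edges: (rows + 1) * cols = 4 * 2 = 8
Vertical edges: rows * (cols + 1) = 3 * 3 = 9
Total edges: 8 + 9 = 17
Edges drawn: 9
Remaining: 17 - 9 = 8

8


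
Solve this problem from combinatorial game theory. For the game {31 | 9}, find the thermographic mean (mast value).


Game = {31 | 9}, a switch {a | b} with numbers a > b.
Its thermograph has left wall a - t and right wall b + t, which meet at t = (a - b)/2, where both equal (a + b)/2. So the mast (mean value) is at (a + b)/2.
Mean = (31 + (9))/2 = 40/2 = 20

20


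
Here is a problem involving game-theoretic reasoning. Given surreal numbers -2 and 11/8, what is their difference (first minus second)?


x = -2, y = 11/8
Converting to common denominator: 8
x = -16/8, y = 11/8
x - y = -2 - 11/8 = -27/8

-27/8


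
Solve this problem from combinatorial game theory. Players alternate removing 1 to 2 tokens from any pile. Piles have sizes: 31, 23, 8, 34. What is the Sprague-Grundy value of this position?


Subtraction set: {1, 2}
For this subtraction set, G(n) = n mod 3 (period = max + 1 = 3).
Pile 1 (size 31): G(31) = 31 mod 3 = 1
Pile 2 (size 23): G(23) = 23 mod 3 = 2
Pile 3 (size 8): G(8) = 8 mod 3 = 2
Pile 4 (size 34): G(34) = 34 mod 3 = 1
Total Grundy value = XOR of all: 1 XOR 2 XOR 2 XOR 1 = 0

0


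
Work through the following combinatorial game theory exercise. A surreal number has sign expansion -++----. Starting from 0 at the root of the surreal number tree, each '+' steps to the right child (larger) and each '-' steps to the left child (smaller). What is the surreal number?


Sign expansion: -++----
Rule: track bounds (lo, hi), initially (-inf, +inf). On '+', the current value becomes lo and we move to the simplest number in (value, hi): value + 1 if hi = +inf, otherwise the midpoint (value + hi)/2. On '-', the current value becomes hi and we move to value - 1 if lo = -inf, otherwise the midpoint (lo + value)/2.
Start at 0.
Step 1: sign = -, move left. Bounds: (-inf, 0). Value = -1
Step 2: sign = +, move right. Bounds: (-1, 0). Value = -1/2
Step 3: sign = +, move right. Bounds: (-1/2, 0). Value = -1/4
Step 4: sign = -, move left. Bounds: (-1/2, -1/4). Value = -3/8
Step 5: sign = -, move left. Bounds: (-1/2, -3/8). Value = -7/16
Step 6: sign = -, move left. Bounds: (-1/2, -7/16). Value = -15/32
Step 7: sign = -, move left. Bounds: (-1/2, -15/32). Value = -31/64
The surreal number with sign expansion -++---- is -31/64.

-31/64


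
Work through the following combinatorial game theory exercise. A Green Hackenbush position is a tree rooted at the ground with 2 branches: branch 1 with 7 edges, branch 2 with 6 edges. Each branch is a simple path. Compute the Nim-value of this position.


The tree has 2 branches from the ground vertex.
In Green Hackenbush, the Nim-value of a simple path of length k is k.
Branch 1: length 7, Nim-value = 7
Branch 2: length 6, Nim-value = 6
Total Nim-value = XOR of all branch values:
0 XOR 7 = 7
7 XOR 6 = 1
Nim-value of the tree = 1

1


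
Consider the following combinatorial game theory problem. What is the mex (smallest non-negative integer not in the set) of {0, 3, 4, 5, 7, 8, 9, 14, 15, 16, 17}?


Set = {0, 3, 4, 5, 7, 8, 9, 14, 15, 16, 17}
0 is in the set.
1 is NOT in the set. This is the mex.
mex = 1

1


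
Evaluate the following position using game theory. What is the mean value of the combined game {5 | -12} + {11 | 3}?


G1 = {5 | -12}, G2 = {11 | 3}
Each is a switch {a | b} with numbers a > b; its mean value is (a + b)/2, and mean value is additive over game sums: m(G1 + G2) = m(G1) + m(G2).
Mean of G1 = (5 + (-12))/2 = -7/2 = -7/2
Mean of G2 = (11 + (3))/2 = 14/2 = 7
Mean of G1 + G2 = -7/2 + 7 = 7/2

7/2


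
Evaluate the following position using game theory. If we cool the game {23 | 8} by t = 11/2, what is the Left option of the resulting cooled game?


Original game: {23 | 8} (a switch {a | b} with a > b).
Cooling by t (for t below the temperature (a - b)/2 = 15/2) taxes each move by t: {a | b} cooled by t is {a - t | b + t}.
Cooling amount: t = 11/2
Cooled Left option: 23 - 11/2 = 35/2
Cooled Right option: 8 + 11/2 = 27/2
Cooled game: {35/2 | 27/2}
Left option = 35/2

35/2


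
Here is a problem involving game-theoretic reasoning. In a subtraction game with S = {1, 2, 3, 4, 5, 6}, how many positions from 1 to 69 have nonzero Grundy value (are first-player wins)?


Subtraction set S = {1, 2, 3, 4, 5, 6}, so G(n) = n mod 7.
G(n) = 0 when n is a multiple of 7.
Multiples of 7 in [1, 69]: 9
N-positions (nonzero Grundy) = 69 - 9 = 60

60


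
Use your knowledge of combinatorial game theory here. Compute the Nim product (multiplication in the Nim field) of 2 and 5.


Nim multiplication is bilinear over XOR: (u XOR v) * w = (u*w) XOR (v*w).
So we split each operand into its bit components and XOR the pairwise Nim products.
2 = 2 (as XOR of powers of 2).
5 = 1 + 4 (as XOR of powers of 2).
Using the standard Nim-product table on single bits:
  2*2 = 3,   2*4 = 8,   2*8 = 12,
  4*4 = 6,   4*8 = 11,  8*8 = 13,
and  1*x = x (identity), k*l = l*k (commutative).
Pairwise Nim products:
  2 * 1 = 2
  2 * 4 = 8
XOR them: 2 XOR 8 = 10.
Result: 2 * 5 = 10 (in Nim).

10


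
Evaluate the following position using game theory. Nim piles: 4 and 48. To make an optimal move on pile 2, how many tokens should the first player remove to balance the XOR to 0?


Piles: 4 and 48
Current XOR: 4 XOR 48 = 52 (non-zero, so this is an N-position).
To make the XOR zero, we need to find a move that balances the piles.
For pile 2 (size 48): target = 48 XOR 52 = 4
We reduce pile 2 from 48 to 4.
Tokens removed: 48 - 4 = 44
Verification: 4 XOR 4 = 0

44


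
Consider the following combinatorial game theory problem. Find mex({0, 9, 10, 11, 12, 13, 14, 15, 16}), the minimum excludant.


Set = {0, 9, 10, 11, 12, 13, 14, 15, 16}
0 is in the set.
1 is NOT in the set. This is the mex.
mex = 1

1


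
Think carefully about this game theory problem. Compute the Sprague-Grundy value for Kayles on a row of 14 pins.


Kayles: a move removes 1 or 2 adjacent pins from a contiguous row.
Removing pins from a row of k leaves two independent rows (a, b) with a + b = k - 1 (one pin) or a + b = k - 2 (two pins); an end removal gives a = 0.
By Sprague-Grundy, G(k) = mex{ G(a) XOR G(b) } over all these splits. G(0) = 0.
G(1): splits (0,0):0^0=0 -> mex({0}) = 1
G(2): splits (0,1):0^1=1 (0,0):0^0=0 -> mex({0, 1}) = 2
G(3): splits (0,2):0^2=2 (1,1):1^1=0 (0,1):0^1=1 -> mex({0, 1, 2}) = 3
G(4): splits (0,3):0^3=3 (1,2):1^2=3 (0,2):0^2=2 (1,1):1^1=0 -> mex({0, 2, 3}) = 1
G(5): splits (0,4):0^1=1 (1,3):1^3=2 (2,2):2^2=0 (0,3):0^3=3 (1,2):1^2=3 -> mex({0, 1, 2, 3}) = 4
G(6) = mex({0, 1, 2, 4}) = 3
G(7) = mex({0, 1, 3, 4, 5}) = 2
G(8) = mex({0, 2, 3, 5, 6}) = 1
G(9) = mex({0, 1, 2, 3, 6, 7}) = 4
G(10) = mex({0, 1, 3, 4, 5, 7}) = 2
G(11) = mex({0, 1, 2, 3, 4, 5}) = 6
G(12) = mex({0, 1, 2, 3, 5, 6, 7}) = 4
G(13) = mex({0, 2, 3, 4, 6, 7}) = 1
G(14) = mex({0, 1, 4, 5, 6, 7}) = 2
Therefore G(14) = 2.

2


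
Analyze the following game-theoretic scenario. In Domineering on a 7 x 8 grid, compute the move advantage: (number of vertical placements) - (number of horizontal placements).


Board is 7 x 8 (rows x cols).
Left (vertical) placements: (rows-1) * cols = 6 * 8 = 48
Right (horizontal) placements: rows * (cols-1) = 7 * 7 = 49
Advantage = Left - Right = 48 - 49 = -1

-1


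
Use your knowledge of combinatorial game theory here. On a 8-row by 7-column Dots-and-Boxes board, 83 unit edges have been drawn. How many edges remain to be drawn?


Grid: 8 x 7 boxes, i.e. 9 rows and 8 columns of dots.
Horizontal edges: (rows + 1) * cols = 9 * 7 = 63
Vertical edges: rows * (cols + 1) = 8 * 8 = 64
Total edges: 63 + 64 = 127
Edges drawn: 83
Remaining: 127 - 83 = 44

44


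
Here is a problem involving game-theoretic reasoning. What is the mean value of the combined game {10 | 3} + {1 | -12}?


G1 = {10 | 3}, G2 = {1 | -12}
Each is a switch {a | b} with numbers a > b; its mean value is (a + b)/2, and mean value is additive over game sums: m(G1 + G2) = m(G1) + m(G2).
Mean of G1 = (10 + (3))/2 = 13/2 = 13/2
Mean of G2 = (1 + (-12))/2 = -11/2 = -11/2
Mean of G1 + G2 = 13/2 + -11/2 = 1

1


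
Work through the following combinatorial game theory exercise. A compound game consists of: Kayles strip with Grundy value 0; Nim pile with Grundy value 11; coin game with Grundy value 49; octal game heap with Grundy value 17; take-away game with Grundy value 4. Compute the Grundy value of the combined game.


By the Sprague-Grundy theorem, the Grundy value of a sum of games is the XOR of individual Grundy values.
Kayles strip: Grundy value = 0. Running XOR: 0 XOR 0 = 0
Nim pile: Grundy value = 11. Running XOR: 0 XOR 11 = 11
coin game: Grundy value = 49. Running XOR: 11 XOR 49 = 58
octal game heap: Grundy value = 17. Running XOR: 58 XOR 17 = 43
take-away game: Grundy value = 4. Running XOR: 43 XOR 4 = 47
The combined Grundy value is 47.

47


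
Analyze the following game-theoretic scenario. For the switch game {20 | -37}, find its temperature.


The game is {20 | -37}, a switch {a | b} with numbers a > b.
Cooling {a | b} by t gives {a - t | b + t}, which stops being hot when a - t = b + t, i.e. at t = (a - b)/2. So the temperature of a switch is (a - b)/2.
Temperature = (Left option - Right option) / 2
= (20 - (-37)) / 2
= 57 / 2
= 57/2

57/2


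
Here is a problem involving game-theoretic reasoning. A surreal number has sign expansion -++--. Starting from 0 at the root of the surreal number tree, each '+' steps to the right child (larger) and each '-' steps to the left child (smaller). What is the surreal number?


Sign expansion: -++--
Rule: track bounds (lo, hi), initially (-inf, +inf). On '+', the current value becomes lo and we move to the simplest number in (value, hi): value + 1 if hi = +inf, otherwise the midpoint (value + hi)/2. On '-', the current value becomes hi and we move to value - 1 if lo = -inf, otherwise the midpoint (lo + value)/2.
Start at 0.
Step 1: sign = -, move left. Bounds: (-inf, 0). Value = -1
Step 2: sign = +, move right. Bounds: (-1, 0). Value = -1/2
Step 3: sign = +, move right. Bounds: (-1/2, 0). Value = -1/4
Step 4: sign = -, move left. Bounds: (-1/2, -1/4). Value = -3/8
Step 5: sign = -, move left. Bounds: (-1/2, -3/8). Value = -7/16
The surreal number with sign expansion -++-- is -7/16.

-7/16


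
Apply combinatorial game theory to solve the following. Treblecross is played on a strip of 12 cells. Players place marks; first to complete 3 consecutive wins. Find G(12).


Treblecross: place X on empty cells; 3-in-a-row wins.
Playing within two cells of an existing X lets the opponent win at once, so sensible play treats the cells i-2..i+2 around each X as dead. The player left with no safe cell loses, so this is a normal-play take-away game on strips of safe cells.
Placing X at cell i (0-indexed) of a strip of k safe cells leaves independent strips of sizes max(0, i-2) and max(0, k-i-3). Hence G(k) = mex{ G(max(0,i-2)) XOR G(max(0,k-i-3)) : 0 <= i < k }, with G(0) = 0.
G(1): splits (0,0):0^0=0 -> mex({0}) = 1
G(2): splits (0,0):0^0=0 -> mex({0}) = 1
G(3): splits (0,0):0^0=0 -> mex({0}) = 1
G(4): splits (0,1):0^1=1 (0,0):0^0=0 -> mex({0, 1}) = 2
G(5): splits (0,2):0^1=1 (0,1):0^1=1 (0,0):0^0=0 -> mex({0, 1}) = 2
G(6) = mex({1}) = 0
G(7) = mex({0, 1, 2}) = 3
G(8) = mex({0, 1, 2}) = 3
G(9) = mex({0, 2}) = 1
G(10) = mex({0, 2, 3}) = 1
G(11) = mex({0, 3}) = 1
G(12) = mex({1, 3}) = 0
Therefore G(12) = 0.

0


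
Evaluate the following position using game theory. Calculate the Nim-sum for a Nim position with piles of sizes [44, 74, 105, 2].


We need the XOR (exclusive or) of all pile sizes.
After XOR-ing pile 1 (size 44): 0 XOR 44 = 44
After XOR-ing pile 2 (size 74): 44 XOR 74 = 102
After XOR-ing pile 3 (size 105): 102 XOR 105 = 15
After XOR-ing pile 4 (size 2): 15 XOR 2 = 13
The Nim-value of this position is 13.

13


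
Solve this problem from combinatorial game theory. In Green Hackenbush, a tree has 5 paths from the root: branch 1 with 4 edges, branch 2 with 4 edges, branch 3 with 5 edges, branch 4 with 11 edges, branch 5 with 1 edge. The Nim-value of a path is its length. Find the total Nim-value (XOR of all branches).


The tree has 5 branches from the ground vertex.
In Green Hackenbush, the Nim-value of a simple path of length k is k.
Branch 1: length 4, Nim-value = 4
Branch 2: length 4, Nim-value = 4
Branch 3: length 5, Nim-value = 5
Branch 4: length 11, Nim-value = 11
Branch 5: length 1, Nim-value = 1
Total Nim-value = XOR of all branch values:
0 XOR 4 = 4
4 XOR 4 = 0
0 XOR 5 = 5
5 XOR 11 = 14
14 XOR 1 = 15
Nim-value of the tree = 15

15
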